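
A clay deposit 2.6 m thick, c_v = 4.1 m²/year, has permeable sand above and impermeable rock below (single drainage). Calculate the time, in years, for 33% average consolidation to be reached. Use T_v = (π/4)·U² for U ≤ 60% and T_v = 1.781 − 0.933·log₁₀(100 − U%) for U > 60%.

Drainage path length: H_d = H = 2.6 m (single drainage).
U ≤ 60%: T_v = (π/4)·U² = (π/4)×0.33² = 0.08553.
t = T_v·H_d²/c_v = 0.08553×2.6²/4.1 = 0.141 years.

t ≈ 0.141 years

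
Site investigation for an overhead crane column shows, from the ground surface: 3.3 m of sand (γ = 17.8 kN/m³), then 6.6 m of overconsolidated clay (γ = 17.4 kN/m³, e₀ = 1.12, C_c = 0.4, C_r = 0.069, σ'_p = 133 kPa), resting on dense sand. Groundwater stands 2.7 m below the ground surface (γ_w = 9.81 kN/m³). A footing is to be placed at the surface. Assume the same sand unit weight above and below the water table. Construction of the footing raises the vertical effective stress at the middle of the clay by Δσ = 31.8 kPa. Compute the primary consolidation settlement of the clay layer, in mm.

Mid-depth of clay below the ground surface: z = 3.3 + 6.6/2 = 6.6 m.
Total vertical stress at mid-clay: σ_v = 17.8×3.3 + 17.4×3.3 = 116.16 kPa.
Pore pressure: u = 9.81×(6.6 − 2.7) = 38.259 kPa.
Initial effective stress: σ'_0 = σ_v − u = 116.16 − 38.259 = 77.901 kPa.
Final effective stress: σ'_f = 77.901 + 31.8 = 109.7 kPa.
σ'_f = 109.7 ≤ σ'_p = 133 kPa, so the clay remains overconsolidated and only the recompression index applies:
S_c = C_r·H/(1+e₀)·log₁₀(σ'_f/σ'_0) = 0.069×6.6/2.12×log₁₀(109.7/77.901)
    = 0.21481 × 0.14866 = 0.03193 m

S_c ≈ 31.9 mm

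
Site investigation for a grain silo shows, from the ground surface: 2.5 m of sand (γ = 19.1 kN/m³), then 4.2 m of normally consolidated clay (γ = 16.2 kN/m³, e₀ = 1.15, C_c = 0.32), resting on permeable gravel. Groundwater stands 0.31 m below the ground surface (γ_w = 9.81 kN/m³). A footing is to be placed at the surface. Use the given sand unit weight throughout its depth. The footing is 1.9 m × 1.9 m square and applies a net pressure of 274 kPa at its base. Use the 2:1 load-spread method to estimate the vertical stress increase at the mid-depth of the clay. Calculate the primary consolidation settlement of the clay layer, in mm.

Mid-depth of clay below the ground surface: z = 2.5 + 4.2/2 = 4.6 m.
Total vertical stress at mid-clay: σ_v = 19.1×2.5 + 16.2×2.1 = 81.77 kPa.
Pore pressure: u = 9.81×(4.6 − 0.31) = 42.085 kPa.
Initial effective stress: σ'_0 = σ_v − u = 81.77 − 42.085 = 39.685 kPa.
Stress increase at mid-clay by the 2:1 spreading method:
Δσ = qBL/((B+z)(L+z)) = 274×1.9×1.9/((1.9+4.6)(1.9+4.6)) = 23.412 kPa
Final effective stress: σ'_f = σ'_0 + Δσ = 39.685 + 23.412 = 63.097 kPa.
Normally consolidated clay, so the full stress increment lies on the virgin compression line:
S_c = C_c·H/(1+e₀)·log₁₀(σ'_f/σ'_0) = 0.32×4.2/(1+1.15)×log₁₀(63.097/39.685)
    = 0.62512 × 0.20138 = 0.1259 m

S_c ≈ 126 mm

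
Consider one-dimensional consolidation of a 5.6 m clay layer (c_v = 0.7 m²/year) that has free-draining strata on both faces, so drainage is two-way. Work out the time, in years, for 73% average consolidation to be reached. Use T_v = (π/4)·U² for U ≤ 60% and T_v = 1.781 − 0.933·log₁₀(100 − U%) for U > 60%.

t ≈ 4.99 years

Drainage path length: H_d = H/2 = 2.8 m (double drainage).
U > 60%: T_v = 1.781 − 0.933·log₁₀(100 − 73) = 0.44554.
t = T_v·H_d²/c_v = 0.44554×2.8²/0.7 = 4.99 years.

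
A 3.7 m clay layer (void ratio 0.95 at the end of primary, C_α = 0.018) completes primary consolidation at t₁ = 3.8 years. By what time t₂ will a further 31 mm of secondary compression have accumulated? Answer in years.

S_s = C_α·H/(1+e_p)·log₁₀(t₂/t₁) ⇒ log₁₀(t₂/t₁) = S_s·(1+e_p)/(C_α·H).
log₁₀(t₂/t₁) = 0.031 × (1+0.95) / (0.018×3.7) = 0.9077
t₂ = t₁ × 10^0.9077 = 3.8 × 8.085 = 30.72 years

t₂ ≈ 30.7 years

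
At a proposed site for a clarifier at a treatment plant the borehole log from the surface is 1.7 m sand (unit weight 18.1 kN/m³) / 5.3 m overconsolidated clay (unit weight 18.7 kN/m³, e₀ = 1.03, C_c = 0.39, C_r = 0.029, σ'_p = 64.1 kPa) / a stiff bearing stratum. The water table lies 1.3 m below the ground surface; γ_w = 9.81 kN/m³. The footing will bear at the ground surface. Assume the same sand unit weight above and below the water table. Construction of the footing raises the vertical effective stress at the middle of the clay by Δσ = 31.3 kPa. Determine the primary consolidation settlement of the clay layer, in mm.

S_c ≈ 115 mm

Mid-depth of clay below the ground surface: z = 1.7 + 5.3/2 = 4.35 m.
Total vertical stress at mid-clay: σ_v = 18.1×1.7 + 18.7×2.65 = 80.325 kPa.
Pore pressure: u = 9.81×(4.35 − 1.3) = 29.921 kPa.
Initial effective stress: σ'_0 = σ_v − u = 80.325 − 29.921 = 50.404 kPa.
Final effective stress: σ'_f = 50.404 + 31.3 = 81.704 kPa.
σ'_f = 81.704 > σ'_p = 64.1 kPa, so the stress path crosses the preconsolidation pressure — recompression up to σ'_p, then virgin compression beyond:
S_c = H/(1+e₀)·[C_r·log₁₀(σ'_p/σ'_0) + C_c·log₁₀(σ'_f/σ'_p)]
    = 5.3/2.03 × [0.029×log₁₀(64.1/50.404) + 0.39×log₁₀(81.704/64.1)]
    = 2.6108 × [0.0030274 + 0.0411] = 0.1152 m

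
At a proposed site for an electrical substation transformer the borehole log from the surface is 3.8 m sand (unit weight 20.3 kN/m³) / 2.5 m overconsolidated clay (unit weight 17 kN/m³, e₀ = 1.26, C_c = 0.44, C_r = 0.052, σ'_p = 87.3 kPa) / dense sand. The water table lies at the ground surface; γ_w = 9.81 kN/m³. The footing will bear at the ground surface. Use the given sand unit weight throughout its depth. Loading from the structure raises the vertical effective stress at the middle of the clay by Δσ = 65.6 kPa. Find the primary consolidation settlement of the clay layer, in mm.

Mid-depth of clay below the ground surface: z = 3.8 + 2.5/2 = 5.05 m.
Total vertical stress at mid-clay: σ_v = 20.3×3.8 + 17×1.25 = 98.39 kPa.
Pore pressure: u = 9.81×(5.05 − 0) = 49.541 kPa.
Initial effective stress: σ'_0 = σ_v − u = 98.39 − 49.541 = 48.849 kPa.
Final effective stress: σ'_f = 48.849 + 65.6 = 114.45 kPa.
σ'_f = 114.45 > σ'_p = 87.3 kPa, so the stress path crosses the preconsolidation pressure — recompression up to σ'_p, then virgin compression beyond:
S_c = H/(1+e₀)·[C_r·log₁₀(σ'_p/σ'_0) + C_c·log₁₀(σ'_f/σ'_p)]
    = 2.5/2.26 × [0.052×log₁₀(87.3/48.849) + 0.44×log₁₀(114.45/87.3)]
    = 1.1062 × [0.013112 + 0.051745] = 0.07174 m

S_c ≈ 71.7 mm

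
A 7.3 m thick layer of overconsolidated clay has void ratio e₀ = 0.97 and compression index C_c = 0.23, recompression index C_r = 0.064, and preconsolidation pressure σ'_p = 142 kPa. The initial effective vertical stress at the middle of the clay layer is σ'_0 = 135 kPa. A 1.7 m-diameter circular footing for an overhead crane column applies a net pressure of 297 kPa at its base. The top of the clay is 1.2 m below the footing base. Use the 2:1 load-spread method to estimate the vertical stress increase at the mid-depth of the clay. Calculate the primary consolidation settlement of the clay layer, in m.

Mid-depth of clay below the footing base: z = 1.2 + 7.3/2 = 4.85 m.
Stress increase at mid-clay by the 2:1 spreading method:
Δσ ≈ qD²/(D+z)² = 297×1.7²/(1.7+4.85)² = 20.007 kPa
Final effective stress: σ'_f = 135 + 20.007 = 155.01 kPa.
σ'_f = 155.01 > σ'_p = 142 kPa, so the stress path crosses the preconsolidation pressure — recompression up to σ'_p, then virgin compression beyond:
S_c = H/(1+e₀)·[C_r·log₁₀(σ'_p/σ'_0) + C_c·log₁₀(σ'_f/σ'_p)]
    = 7.3/1.97 × [0.064×log₁₀(142/135) + 0.23×log₁₀(155.01/142)]
    = 3.7056 × [0.0014051 + 0.0087564] = 0.03765 m

S_c ≈ 0.0377 m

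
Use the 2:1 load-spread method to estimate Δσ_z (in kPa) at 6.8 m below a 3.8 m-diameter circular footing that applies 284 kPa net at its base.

By the 2:1 method the load spreads at 1 horizontal : 2 vertical, so at depth z the loaded area has grown by z in each plan dimension:
Δσ ≈ qD²/(D+z)² = 284×3.8²/(3.8+6.8)² = 36.498 kPa

Δσ_z ≈ 36.5 kPa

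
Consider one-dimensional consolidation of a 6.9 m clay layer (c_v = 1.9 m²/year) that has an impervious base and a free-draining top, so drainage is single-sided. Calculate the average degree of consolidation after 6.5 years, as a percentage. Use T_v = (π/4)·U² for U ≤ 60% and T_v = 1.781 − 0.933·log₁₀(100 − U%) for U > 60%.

U ≈ 57.5 %

Drainage path length: H_d = H = 6.9 m (single drainage).
T_v = c_v·t/H_d² = 1.9×6.5/6.9² = 0.2594.
T_v = 0.2594 corresponds to the U ≤ 60% branch:
U = √(4T_v/π) = 0.5747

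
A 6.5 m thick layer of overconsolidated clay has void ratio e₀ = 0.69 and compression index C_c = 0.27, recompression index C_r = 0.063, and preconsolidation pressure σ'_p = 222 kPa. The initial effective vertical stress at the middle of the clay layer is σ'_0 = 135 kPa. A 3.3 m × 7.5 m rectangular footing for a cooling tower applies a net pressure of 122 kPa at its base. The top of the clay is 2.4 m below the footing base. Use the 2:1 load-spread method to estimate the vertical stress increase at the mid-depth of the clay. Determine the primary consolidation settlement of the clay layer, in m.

Mid-depth of clay below the footing base: z = 2.4 + 6.5/2 = 5.65 m.
Stress increase at mid-clay by the 2:1 spreading method:
Δσ = qBL/((B+z)(L+z)) = 122×3.3×7.5/((3.3+5.65)(7.5+5.65)) = 25.656 kPa
Final effective stress: σ'_f = 135 + 25.656 = 160.66 kPa.
σ'_f = 160.66 ≤ σ'_p = 222 kPa, so the clay remains overconsolidated and only the recompression index applies:
S_c = C_r·H/(1+e₀)·log₁₀(σ'_f/σ'_0) = 0.063×6.5/1.69×log₁₀(160.66/135)
    = 0.24231 × 0.075574 = 0.01831 m

S_c ≈ 0.0183 m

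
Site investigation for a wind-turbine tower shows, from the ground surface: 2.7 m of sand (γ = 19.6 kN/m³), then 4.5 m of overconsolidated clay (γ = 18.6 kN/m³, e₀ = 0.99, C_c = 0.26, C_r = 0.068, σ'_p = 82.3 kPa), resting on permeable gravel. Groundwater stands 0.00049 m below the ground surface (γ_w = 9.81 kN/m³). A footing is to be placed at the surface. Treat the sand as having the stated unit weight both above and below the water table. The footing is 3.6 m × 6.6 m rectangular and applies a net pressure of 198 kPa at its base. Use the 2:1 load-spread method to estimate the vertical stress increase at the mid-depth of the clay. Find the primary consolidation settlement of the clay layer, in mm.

S_c ≈ 72.1 mm

Mid-depth of clay below the ground surface: z = 2.7 + 4.5/2 = 4.95 m.
Total vertical stress at mid-clay: σ_v = 19.6×2.7 + 18.6×2.25 = 94.77 kPa.
Pore pressure: u = 9.81×(4.95 − 0.00049) = 48.56 kPa.
Initial effective stress: σ'_0 = σ_v − u = 94.77 − 48.56 = 46.21 kPa.
Stress increase at mid-clay by the 2:1 spreading method:
Δσ = qBL/((B+z)(L+z)) = 198×3.6×6.6/((3.6+4.95)(6.6+4.95)) = 47.639 kPa
Final effective stress: σ'_f = 46.21 + 47.639 = 93.849 kPa.
σ'_f = 93.849 > σ'_p = 82.3 kPa, so the stress path crosses the preconsolidation pressure — recompression up to σ'_p, then virgin compression beyond:
S_c = H/(1+e₀)·[C_r·log₁₀(σ'_p/σ'_0) + C_c·log₁₀(σ'_f/σ'_p)]
    = 4.5/1.99 × [0.068×log₁₀(82.3/46.21) + 0.26×log₁₀(93.849/82.3)]
    = 2.2613 × [0.017045 + 0.014828] = 0.07207 m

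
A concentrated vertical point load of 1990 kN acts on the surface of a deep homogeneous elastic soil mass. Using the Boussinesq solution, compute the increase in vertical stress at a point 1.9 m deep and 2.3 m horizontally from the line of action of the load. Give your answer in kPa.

Δσ_z ≈ 27.6 kPa

Boussinesq vertical stress below a point load on an elastic half-space:
Δσ_z = 3P/(2πz²) · [1 + (r/z)²]^(−5/2)
r/z = 2.3/1.9 = 1.2105; [1+(r/z)²]^(−5/2) = 0.10478.
Δσ_z = 3×1990/(2π×1.9²) × 0.10478 = 263.2 × 0.10478 = 27.58 kPa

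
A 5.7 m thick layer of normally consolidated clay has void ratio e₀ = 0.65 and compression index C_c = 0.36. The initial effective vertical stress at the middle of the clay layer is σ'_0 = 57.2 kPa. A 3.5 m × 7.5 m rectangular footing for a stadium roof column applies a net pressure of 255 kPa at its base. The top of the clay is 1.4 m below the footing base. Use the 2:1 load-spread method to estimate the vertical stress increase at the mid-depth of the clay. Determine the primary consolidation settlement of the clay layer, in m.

S_c ≈ 0.446 m

Mid-depth of clay below the footing base: z = 1.4 + 5.7/2 = 4.25 m.
Stress increase at mid-clay by the 2:1 spreading method:
Δσ = qBL/((B+z)(L+z)) = 255×3.5×7.5/((3.5+4.25)(7.5+4.25)) = 73.507 kPa
Final effective stress: σ'_f = σ'_0 + Δσ = 57.2 + 73.507 = 130.71 kPa.
Normally consolidated clay, so the full stress increment lies on the virgin compression line:
S_c = C_c·H/(1+e₀)·log₁₀(σ'_f/σ'_0) = 0.36×5.7/(1+0.65)×log₁₀(130.71/57.2)
    = 1.2436 × 0.35891 = 0.4463 m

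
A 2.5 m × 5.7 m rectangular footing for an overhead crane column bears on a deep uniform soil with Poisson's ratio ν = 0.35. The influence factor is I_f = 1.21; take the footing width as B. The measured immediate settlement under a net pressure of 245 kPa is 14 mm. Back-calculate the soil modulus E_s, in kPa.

S_e = q·B·(1−ν²)/E_s · I_f  ⇒  E_s = q·B·(1−ν²)·I_f / S_e.
E_s = 245 × 2.5 × 0.8775 × 1.21 / 0.014 = 46450 kPa

E_s ≈ 46500 kPa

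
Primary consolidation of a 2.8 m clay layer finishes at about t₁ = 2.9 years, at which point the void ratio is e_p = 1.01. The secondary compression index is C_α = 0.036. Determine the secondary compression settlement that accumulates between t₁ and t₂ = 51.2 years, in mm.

Secondary compression: S_s = C_α·H/(1+e_p)·log₁₀(t₂/t₁)
S_s = 0.036×2.8/(1+1.01)×log₁₀(51.2/2.9)
    = 0.05015 × 1.247 = 0.06253 m

S_s ≈ 62.5 mm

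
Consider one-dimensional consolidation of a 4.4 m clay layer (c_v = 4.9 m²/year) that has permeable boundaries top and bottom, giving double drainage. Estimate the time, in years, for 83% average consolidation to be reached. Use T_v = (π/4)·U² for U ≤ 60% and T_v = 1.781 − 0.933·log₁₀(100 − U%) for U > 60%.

t ≈ 0.625 years

Drainage path length: H_d = H/2 = 2.2 m (double drainage).
U > 60%: T_v = 1.781 − 0.933·log₁₀(100 − 83) = 0.63299.
t = T_v·H_d²/c_v = 0.63299×2.2²/4.9 = 0.6252 years.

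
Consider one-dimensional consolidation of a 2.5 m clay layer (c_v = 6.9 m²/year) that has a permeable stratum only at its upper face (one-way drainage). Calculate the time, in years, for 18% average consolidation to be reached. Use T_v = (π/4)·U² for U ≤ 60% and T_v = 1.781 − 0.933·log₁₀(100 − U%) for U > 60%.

Drainage path length: H_d = H = 2.5 m (single drainage).
U ≤ 60%: T_v = (π/4)·U² = (π/4)×0.18² = 0.025447.
t = T_v·H_d²/c_v = 0.025447×2.5²/6.9 = 0.02305 years.

t ≈ 0.023 years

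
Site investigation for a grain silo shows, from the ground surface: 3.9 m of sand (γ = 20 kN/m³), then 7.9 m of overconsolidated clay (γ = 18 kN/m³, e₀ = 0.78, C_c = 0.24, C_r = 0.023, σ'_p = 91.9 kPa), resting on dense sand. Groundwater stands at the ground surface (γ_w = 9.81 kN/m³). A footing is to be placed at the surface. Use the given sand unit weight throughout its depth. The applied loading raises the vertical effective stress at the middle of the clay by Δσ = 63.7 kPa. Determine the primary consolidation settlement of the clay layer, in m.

Mid-depth of clay below the ground surface: z = 3.9 + 7.9/2 = 7.85 m.
Total vertical stress at mid-clay: σ_v = 20×3.9 + 18×3.95 = 149.1 kPa.
Pore pressure: u = 9.81×(7.85 − 0) = 77.008 kPa.
Initial effective stress: σ'_0 = σ_v − u = 149.1 − 77.008 = 72.092 kPa.
Final effective stress: σ'_f = 72.092 + 63.7 = 135.79 kPa.
σ'_f = 135.79 > σ'_p = 91.9 kPa, so the stress path crosses the preconsolidation pressure — recompression up to σ'_p, then virgin compression beyond:
S_c = H/(1+e₀)·[C_r·log₁₀(σ'_p/σ'_0) + C_c·log₁₀(σ'_f/σ'_p)]
    = 7.9/1.78 × [0.023×log₁₀(91.9/72.092) + 0.24×log₁₀(135.79/91.9)]
    = 4.4382 × [0.0024249 + 0.040693] = 0.1914 m

S_c ≈ 0.191 m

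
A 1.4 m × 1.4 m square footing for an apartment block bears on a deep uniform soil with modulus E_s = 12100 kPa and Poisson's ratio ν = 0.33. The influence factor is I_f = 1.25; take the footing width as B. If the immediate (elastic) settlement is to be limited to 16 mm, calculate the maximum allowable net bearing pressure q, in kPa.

S_e = q·B·(1−ν²)/E_s · I_f  ⇒  q = S_e·E_s / (B·(1−ν²)·I_f).
q = 0.016 × 12100 / (1.4 × 0.8911 × 1.25) = 124.1 kPa

q ≈ 124 kPa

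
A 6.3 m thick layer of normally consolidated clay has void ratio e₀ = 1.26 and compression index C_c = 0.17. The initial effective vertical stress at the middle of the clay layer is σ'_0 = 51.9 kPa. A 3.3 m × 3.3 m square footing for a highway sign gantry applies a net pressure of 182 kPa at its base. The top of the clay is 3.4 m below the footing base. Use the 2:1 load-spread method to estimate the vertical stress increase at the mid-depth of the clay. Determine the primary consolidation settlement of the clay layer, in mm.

Mid-depth of clay below the footing base: z = 3.4 + 6.3/2 = 6.55 m.
Stress increase at mid-clay by the 2:1 spreading method:
Δσ = qBL/((B+z)(L+z)) = 182×3.3×3.3/((3.3+6.55)(3.3+6.55)) = 20.428 kPa
Final effective stress: σ'_f = σ'_0 + Δσ = 51.9 + 20.428 = 72.328 kPa.
Normally consolidated clay, so the full stress increment lies on the virgin compression line:
S_c = C_c·H/(1+e₀)·log₁₀(σ'_f/σ'_0) = 0.17×6.3/(1+1.26)×log₁₀(72.328/51.9)
    = 0.47389 × 0.14414 = 0.06831 m

S_c ≈ 68.3 mm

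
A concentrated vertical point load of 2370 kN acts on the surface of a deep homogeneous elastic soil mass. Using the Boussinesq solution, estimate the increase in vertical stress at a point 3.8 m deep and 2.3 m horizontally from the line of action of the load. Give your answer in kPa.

Boussinesq vertical stress below a point load on an elastic half-space:
Δσ_z = 3P/(2πz²) · [1 + (r/z)²]^(−5/2)
r/z = 2.3/3.8 = 0.60526; [1+(r/z)²]^(−5/2) = 0.45825.
Δσ_z = 3×2370/(2π×3.8²) × 0.45825 = 78.365 × 0.45825 = 35.91 kPa

Δσ_z ≈ 35.9 kPa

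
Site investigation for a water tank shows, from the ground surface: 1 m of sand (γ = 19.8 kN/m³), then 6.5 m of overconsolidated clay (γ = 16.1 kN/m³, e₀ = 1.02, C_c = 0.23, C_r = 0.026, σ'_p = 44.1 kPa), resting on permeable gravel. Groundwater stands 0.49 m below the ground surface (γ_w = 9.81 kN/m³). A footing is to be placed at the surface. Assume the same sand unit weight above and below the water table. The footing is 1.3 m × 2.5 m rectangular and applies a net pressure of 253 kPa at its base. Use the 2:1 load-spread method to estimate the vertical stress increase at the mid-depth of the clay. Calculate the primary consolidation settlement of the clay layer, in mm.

S_c ≈ 91.7 mm

Mid-depth of clay below the ground surface: z = 1 + 6.5/2 = 4.25 m.
Total vertical stress at mid-clay: σ_v = 19.8×1 + 16.1×3.25 = 72.125 kPa.
Pore pressure: u = 9.81×(4.25 − 0.49) = 36.886 kPa.
Initial effective stress: σ'_0 = σ_v − u = 72.125 − 36.886 = 35.239 kPa.
Stress increase at mid-clay by the 2:1 spreading method:
Δσ = qBL/((B+z)(L+z)) = 253×1.3×2.5/((1.3+4.25)(2.5+4.25)) = 21.949 kPa
Final effective stress: σ'_f = 35.239 + 21.949 = 57.188 kPa.
σ'_f = 57.188 > σ'_p = 44.1 kPa, so the stress path crosses the preconsolidation pressure — recompression up to σ'_p, then virgin compression beyond:
S_c = H/(1+e₀)·[C_r·log₁₀(σ'_p/σ'_0) + C_c·log₁₀(σ'_f/σ'_p)]
    = 6.5/2.02 × [0.026×log₁₀(44.1/35.239) + 0.23×log₁₀(57.188/44.1)]
    = 3.2178 × [0.0025328 + 0.025959] = 0.09168 m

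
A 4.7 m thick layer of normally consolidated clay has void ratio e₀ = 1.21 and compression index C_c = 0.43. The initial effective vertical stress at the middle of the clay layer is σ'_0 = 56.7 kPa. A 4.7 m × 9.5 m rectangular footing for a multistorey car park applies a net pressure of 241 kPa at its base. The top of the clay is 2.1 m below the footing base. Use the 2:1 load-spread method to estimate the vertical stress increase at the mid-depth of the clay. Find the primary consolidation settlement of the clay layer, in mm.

Mid-depth of clay below the footing base: z = 2.1 + 4.7/2 = 4.45 m.
Stress increase at mid-clay by the 2:1 spreading method:
Δσ = qBL/((B+z)(L+z)) = 241×4.7×9.5/((4.7+4.45)(9.5+4.45)) = 84.303 kPa
Final effective stress: σ'_f = σ'_0 + Δσ = 56.7 + 84.303 = 141 kPa.
Normally consolidated clay, so the full stress increment lies on the virgin compression line:
S_c = C_c·H/(1+e₀)·log₁₀(σ'_f/σ'_0) = 0.43×4.7/(1+1.21)×log₁₀(141/56.7)
    = 0.91448 × 0.39564 = 0.3618 m

S_c ≈ 362 mm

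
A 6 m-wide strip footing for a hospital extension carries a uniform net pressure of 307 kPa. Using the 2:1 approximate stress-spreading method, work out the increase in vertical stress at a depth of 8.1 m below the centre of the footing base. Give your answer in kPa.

By the 2:1 method the load spreads at 1 horizontal : 2 vertical, so at depth z the loaded area has grown by z in each plan dimension:
Δσ = qB/(B+z) = 307×6/(6+8.1) = 130.64 kPa

Δσ_z ≈ 131 kPa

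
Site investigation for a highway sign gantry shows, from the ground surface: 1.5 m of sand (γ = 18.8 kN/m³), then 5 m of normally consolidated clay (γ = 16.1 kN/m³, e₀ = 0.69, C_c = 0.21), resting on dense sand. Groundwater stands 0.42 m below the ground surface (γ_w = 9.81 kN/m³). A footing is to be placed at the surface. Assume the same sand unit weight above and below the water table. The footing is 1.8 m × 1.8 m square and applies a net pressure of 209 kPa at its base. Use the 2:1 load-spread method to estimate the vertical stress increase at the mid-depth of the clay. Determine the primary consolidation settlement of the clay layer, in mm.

Mid-depth of clay below the ground surface: z = 1.5 + 5/2 = 4 m.
Total vertical stress at mid-clay: σ_v = 18.8×1.5 + 16.1×2.5 = 68.45 kPa.
Pore pressure: u = 9.81×(4 − 0.42) = 35.12 kPa.
Initial effective stress: σ'_0 = σ_v − u = 68.45 − 35.12 = 33.33 kPa.
Stress increase at mid-clay by the 2:1 spreading method:
Δσ = qBL/((B+z)(L+z)) = 209×1.8×1.8/((1.8+4)(1.8+4)) = 20.13 kPa
Final effective stress: σ'_f = σ'_0 + Δσ = 33.33 + 20.13 = 53.46 kPa.
Normally consolidated clay, so the full stress increment lies on the virgin compression line:
S_c = C_c·H/(1+e₀)·log₁₀(σ'_f/σ'_0) = 0.21×5/(1+0.69)×log₁₀(53.46/33.33)
    = 0.6213 × 0.20519 = 0.1275 m

S_c ≈ 127 mm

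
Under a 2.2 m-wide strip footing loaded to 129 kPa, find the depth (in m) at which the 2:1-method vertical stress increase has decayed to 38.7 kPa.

z ≈ 5.13 m

2:1 spreading — at depth z the loaded area has grown by z in each plan dimension:
qB/(B+z) = Δσ_z ⇒ z = qB/Δσ_z − B = 129×2.2/38.7 − 2.2 = 5.133 m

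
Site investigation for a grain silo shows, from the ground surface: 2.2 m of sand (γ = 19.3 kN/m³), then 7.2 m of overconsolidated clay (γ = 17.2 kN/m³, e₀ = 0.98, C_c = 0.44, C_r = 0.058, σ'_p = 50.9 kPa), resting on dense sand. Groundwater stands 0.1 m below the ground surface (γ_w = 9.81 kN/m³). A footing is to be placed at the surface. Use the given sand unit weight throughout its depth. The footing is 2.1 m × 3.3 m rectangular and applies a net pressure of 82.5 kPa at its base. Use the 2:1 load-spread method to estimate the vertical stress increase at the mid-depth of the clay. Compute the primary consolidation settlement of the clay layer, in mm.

Mid-depth of clay below the ground surface: z = 2.2 + 7.2/2 = 5.8 m.
Total vertical stress at mid-clay: σ_v = 19.3×2.2 + 17.2×3.6 = 104.38 kPa.
Pore pressure: u = 9.81×(5.8 − 0.1) = 55.917 kPa.
Initial effective stress: σ'_0 = σ_v − u = 104.38 − 55.917 = 48.463 kPa.
Stress increase at mid-clay by the 2:1 spreading method:
Δσ = qBL/((B+z)(L+z)) = 82.5×2.1×3.3/((2.1+5.8)(3.3+5.8)) = 7.9528 kPa
Final effective stress: σ'_f = 48.463 + 7.9528 = 56.416 kPa.
σ'_f = 56.416 > σ'_p = 50.9 kPa, so the stress path crosses the preconsolidation pressure — recompression up to σ'_p, then virgin compression beyond:
S_c = H/(1+e₀)·[C_r·log₁₀(σ'_p/σ'_0) + C_c·log₁₀(σ'_f/σ'_p)]
    = 7.2/1.98 × [0.058×log₁₀(50.9/48.463) + 0.44×log₁₀(56.416/50.9)]
    = 3.6364 × [0.0012358 + 0.019661] = 0.07599 m

S_c ≈ 76 mm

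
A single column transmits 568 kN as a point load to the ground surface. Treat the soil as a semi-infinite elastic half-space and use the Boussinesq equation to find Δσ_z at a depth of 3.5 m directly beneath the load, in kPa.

Boussinesq vertical stress below a point load on an elastic half-space:
Δσ_z = 3P/(2πz²) · [1 + (r/z)²]^(−5/2)
r/z = 0/3.5 = 0; [1+(r/z)²]^(−5/2) = 1.
Δσ_z = 3×568/(2π×3.5²) × 1 = 22.139 × 1 = 22.14 kPa

Δσ_z ≈ 22.1 kPa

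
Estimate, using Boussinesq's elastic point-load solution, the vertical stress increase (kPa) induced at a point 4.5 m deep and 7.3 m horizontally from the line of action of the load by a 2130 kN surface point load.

Boussinesq vertical stress below a point load on an elastic half-space:
Δσ_z = 3P/(2πz²) · [1 + (r/z)²]^(−5/2)
r/z = 7.3/4.5 = 1.6222; [1+(r/z)²]^(−5/2) = 0.039788.
Δσ_z = 3×2130/(2π×4.5²) × 0.039788 = 50.222 × 0.039788 = 1.998 kPa

Δσ_z ≈ 2 kPa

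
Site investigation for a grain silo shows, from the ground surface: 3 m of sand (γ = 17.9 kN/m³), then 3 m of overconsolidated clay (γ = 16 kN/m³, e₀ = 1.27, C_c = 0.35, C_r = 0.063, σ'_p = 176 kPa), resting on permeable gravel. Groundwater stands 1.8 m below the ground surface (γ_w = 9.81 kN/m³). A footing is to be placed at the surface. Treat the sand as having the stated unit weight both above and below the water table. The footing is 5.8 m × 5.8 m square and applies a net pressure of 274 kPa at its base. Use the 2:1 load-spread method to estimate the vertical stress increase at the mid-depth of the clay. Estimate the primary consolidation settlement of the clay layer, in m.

S_c ≈ 0.0359 m

Mid-depth of clay below the ground surface: z = 3 + 3/2 = 4.5 m.
Total vertical stress at mid-clay: σ_v = 17.9×3 + 16×1.5 = 77.7 kPa.
Pore pressure: u = 9.81×(4.5 − 1.8) = 26.487 kPa.
Initial effective stress: σ'_0 = σ_v − u = 77.7 − 26.487 = 51.213 kPa.
Stress increase at mid-clay by the 2:1 spreading method:
Δσ = qBL/((B+z)(L+z)) = 274×5.8×5.8/((5.8+4.5)(5.8+4.5)) = 86.882 kPa
Final effective stress: σ'_f = 51.213 + 86.882 = 138.09 kPa.
σ'_f = 138.09 ≤ σ'_p = 176 kPa, so the clay remains overconsolidated and only the recompression index applies:
S_c = C_r·H/(1+e₀)·log₁₀(σ'_f/σ'_0) = 0.063×3/2.27×log₁₀(138.09/51.213)
    = 0.083261 × 0.43078 = 0.03587 m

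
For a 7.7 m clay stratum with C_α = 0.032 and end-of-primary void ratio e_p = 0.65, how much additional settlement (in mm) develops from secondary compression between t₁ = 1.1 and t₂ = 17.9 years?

Secondary compression: S_s = C_α·H/(1+e_p)·log₁₀(t₂/t₁)
S_s = 0.032×7.7/(1+0.65)×log₁₀(17.9/1.1)
    = 0.1493 × 1.211 = 0.1809 m

S_s ≈ 181 mm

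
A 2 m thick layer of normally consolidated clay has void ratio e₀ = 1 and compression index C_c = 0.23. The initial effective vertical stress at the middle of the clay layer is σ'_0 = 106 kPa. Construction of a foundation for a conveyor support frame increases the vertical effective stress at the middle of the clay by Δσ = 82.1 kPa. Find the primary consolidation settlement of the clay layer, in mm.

S_c ≈ 57.3 mm

Final effective stress: σ'_f = σ'_0 + Δσ = 106 + 82.1 = 188.1 kPa.
Normally consolidated clay, so the full stress increment lies on the virgin compression line:
S_c = C_c·H/(1+e₀)·log₁₀(σ'_f/σ'_0) = 0.23×2/(1+1)×log₁₀(188.1/106)
    = 0.23 × 0.24908 = 0.05729 m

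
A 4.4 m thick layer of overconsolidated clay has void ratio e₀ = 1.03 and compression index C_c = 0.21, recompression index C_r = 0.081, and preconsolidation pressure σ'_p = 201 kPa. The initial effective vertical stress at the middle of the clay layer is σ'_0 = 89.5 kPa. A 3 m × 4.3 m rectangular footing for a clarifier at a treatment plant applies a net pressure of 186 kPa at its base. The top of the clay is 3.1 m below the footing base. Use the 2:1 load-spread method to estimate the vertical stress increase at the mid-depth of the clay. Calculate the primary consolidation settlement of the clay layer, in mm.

S_c ≈ 22.1 mm

Mid-depth of clay below the footing base: z = 3.1 + 4.4/2 = 5.3 m.
Stress increase at mid-clay by the 2:1 spreading method:
Δσ = qBL/((B+z)(L+z)) = 186×3×4.3/((3+5.3)(4.3+5.3)) = 30.113 kPa
Final effective stress: σ'_f = 89.5 + 30.113 = 119.61 kPa.
σ'_f = 119.61 ≤ σ'_p = 201 kPa, so the clay remains overconsolidated and only the recompression index applies:
S_c = C_r·H/(1+e₀)·log₁₀(σ'_f/σ'_0) = 0.081×4.4/2.03×log₁₀(119.61/89.5)
    = 0.17557 × 0.12594 = 0.02211 m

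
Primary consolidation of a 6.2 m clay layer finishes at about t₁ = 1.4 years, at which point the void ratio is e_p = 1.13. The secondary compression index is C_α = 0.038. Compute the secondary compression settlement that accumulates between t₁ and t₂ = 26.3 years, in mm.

Secondary compression: S_s = C_α·H/(1+e_p)·log₁₀(t₂/t₁)
S_s = 0.038×6.2/(1+1.13)×log₁₀(26.3/1.4)
    = 0.1106 × 1.274 = 0.1409 m

S_s ≈ 141 mm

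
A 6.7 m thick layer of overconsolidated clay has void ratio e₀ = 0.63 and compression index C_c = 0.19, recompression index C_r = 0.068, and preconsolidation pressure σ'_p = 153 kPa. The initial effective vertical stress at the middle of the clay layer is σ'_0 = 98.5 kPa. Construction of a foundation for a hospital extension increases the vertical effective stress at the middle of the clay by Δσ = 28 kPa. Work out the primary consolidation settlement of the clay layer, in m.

S_c ≈ 0.0304 m

Final effective stress: σ'_f = 98.5 + 28 = 126.5 kPa.
σ'_f = 126.5 ≤ σ'_p = 153 kPa, so the clay remains overconsolidated and only the recompression index applies:
S_c = C_r·H/(1+e₀)·log₁₀(σ'_f/σ'_0) = 0.068×6.7/1.63×log₁₀(126.5/98.5)
    = 0.27951 × 0.10865 = 0.03037 m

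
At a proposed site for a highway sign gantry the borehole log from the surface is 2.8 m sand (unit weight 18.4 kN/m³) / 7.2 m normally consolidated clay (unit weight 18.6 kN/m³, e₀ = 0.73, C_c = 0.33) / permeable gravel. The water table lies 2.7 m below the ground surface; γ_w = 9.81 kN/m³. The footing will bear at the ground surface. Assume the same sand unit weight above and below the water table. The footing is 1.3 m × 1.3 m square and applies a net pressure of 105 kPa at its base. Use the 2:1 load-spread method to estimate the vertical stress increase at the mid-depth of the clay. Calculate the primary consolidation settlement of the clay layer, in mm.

Mid-depth of clay below the ground surface: z = 2.8 + 7.2/2 = 6.4 m.
Total vertical stress at mid-clay: σ_v = 18.4×2.8 + 18.6×3.6 = 118.48 kPa.
Pore pressure: u = 9.81×(6.4 − 2.7) = 36.297 kPa.
Initial effective stress: σ'_0 = σ_v − u = 118.48 − 36.297 = 82.183 kPa.
Stress increase at mid-clay by the 2:1 spreading method:
Δσ = qBL/((B+z)(L+z)) = 105×1.3×1.3/((1.3+6.4)(1.3+6.4)) = 2.9929 kPa
Final effective stress: σ'_f = σ'_0 + Δσ = 82.183 + 2.9929 = 85.176 kPa.
Normally consolidated clay, so the full stress increment lies on the virgin compression line:
S_c = C_c·H/(1+e₀)·log₁₀(σ'_f/σ'_0) = 0.33×7.2/(1+0.73)×log₁₀(85.176/82.183)
    = 1.3734 × 0.015535 = 0.02134 m

S_c ≈ 21.3 mm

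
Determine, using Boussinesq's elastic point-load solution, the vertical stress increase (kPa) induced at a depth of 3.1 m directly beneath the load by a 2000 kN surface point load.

Δσ_z ≈ 99.4 kPa

Boussinesq vertical stress below a point load on an elastic half-space:
Δσ_z = 3P/(2πz²) · [1 + (r/z)²]^(−5/2)
r/z = 0/3.1 = 0; [1+(r/z)²]^(−5/2) = 1.
Δσ_z = 3×2000/(2π×3.1²) × 1 = 99.368 × 1 = 99.37 kPa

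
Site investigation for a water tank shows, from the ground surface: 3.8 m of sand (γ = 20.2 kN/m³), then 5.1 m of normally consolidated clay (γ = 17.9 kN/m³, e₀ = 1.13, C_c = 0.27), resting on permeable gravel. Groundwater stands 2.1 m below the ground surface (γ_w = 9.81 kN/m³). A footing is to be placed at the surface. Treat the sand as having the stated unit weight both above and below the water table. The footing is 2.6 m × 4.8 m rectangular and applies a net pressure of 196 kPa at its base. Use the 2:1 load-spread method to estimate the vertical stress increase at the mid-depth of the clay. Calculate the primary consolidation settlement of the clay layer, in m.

S_c ≈ 0.0745 m

Mid-depth of clay below the ground surface: z = 3.8 + 5.1/2 = 6.35 m.
Total vertical stress at mid-clay: σ_v = 20.2×3.8 + 17.9×2.55 = 122.4 kPa.
Pore pressure: u = 9.81×(6.35 − 2.1) = 41.693 kPa.
Initial effective stress: σ'_0 = σ_v − u = 122.4 − 41.693 = 80.707 kPa.
Stress increase at mid-clay by the 2:1 spreading method:
Δσ = qBL/((B+z)(L+z)) = 196×2.6×4.8/((2.6+6.35)(4.8+6.35)) = 24.512 kPa
Final effective stress: σ'_f = σ'_0 + Δσ = 80.707 + 24.512 = 105.22 kPa.
Normally consolidated clay, so the full stress increment lies on the virgin compression line:
S_c = C_c·H/(1+e₀)·log₁₀(σ'_f/σ'_0) = 0.27×5.1/(1+1.13)×log₁₀(105.22/80.707)
    = 0.64648 × 0.11519 = 0.07447 m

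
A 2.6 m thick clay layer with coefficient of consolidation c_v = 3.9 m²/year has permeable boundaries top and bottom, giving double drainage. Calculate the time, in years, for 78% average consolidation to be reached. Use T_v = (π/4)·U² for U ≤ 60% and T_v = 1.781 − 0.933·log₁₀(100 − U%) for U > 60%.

Drainage path length: H_d = H/2 = 1.3 m (double drainage).
U > 60%: T_v = 1.781 − 0.933·log₁₀(100 − 78) = 0.52852.
t = T_v·H_d²/c_v = 0.52852×1.3²/3.9 = 0.229 years.

t ≈ 0.229 years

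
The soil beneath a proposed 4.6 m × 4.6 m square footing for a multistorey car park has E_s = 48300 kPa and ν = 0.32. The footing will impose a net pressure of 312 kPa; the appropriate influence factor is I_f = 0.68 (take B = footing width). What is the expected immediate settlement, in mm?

Immediate (elastic) settlement: S_e = q·B·(1−ν²)/E_s · I_f.
S_e = 312 × 4.6 × (1 − 0.32²) / 48300 × 0.68
    = 312 × 4.6 × 0.8976 / 48300 × 0.68
    = 0.01814 m = 18.14 mm

S_e ≈ 18.1 mm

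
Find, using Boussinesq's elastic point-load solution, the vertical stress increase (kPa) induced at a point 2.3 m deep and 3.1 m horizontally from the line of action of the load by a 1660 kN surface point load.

Boussinesq vertical stress below a point load on an elastic half-space:
Δσ_z = 3P/(2πz²) · [1 + (r/z)²]^(−5/2)
r/z = 3.1/2.3 = 1.3478; [1+(r/z)²]^(−5/2) = 0.075106.
Δσ_z = 3×1660/(2π×2.3²) × 0.075106 = 149.83 × 0.075106 = 11.25 kPa

Δσ_z ≈ 11.3 kPa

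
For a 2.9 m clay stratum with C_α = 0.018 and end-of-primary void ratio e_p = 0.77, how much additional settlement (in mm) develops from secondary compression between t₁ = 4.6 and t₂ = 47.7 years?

S_s ≈ 30 mm

Secondary compression: S_s = C_α·H/(1+e_p)·log₁₀(t₂/t₁)
S_s = 0.018×2.9/(1+0.77)×log₁₀(47.7/4.6)
    = 0.02949 × 1.016 = 0.02996 m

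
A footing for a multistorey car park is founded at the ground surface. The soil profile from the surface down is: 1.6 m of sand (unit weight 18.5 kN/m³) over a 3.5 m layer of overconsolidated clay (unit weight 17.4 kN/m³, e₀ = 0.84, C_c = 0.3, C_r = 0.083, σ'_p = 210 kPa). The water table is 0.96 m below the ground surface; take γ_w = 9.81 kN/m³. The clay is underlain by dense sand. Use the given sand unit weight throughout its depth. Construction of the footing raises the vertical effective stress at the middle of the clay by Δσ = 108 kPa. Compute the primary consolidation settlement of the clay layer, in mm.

Mid-depth of clay below the ground surface: z = 1.6 + 3.5/2 = 3.35 m.
Total vertical stress at mid-clay: σ_v = 18.5×1.6 + 17.4×1.75 = 60.05 kPa.
Pore pressure: u = 9.81×(3.35 − 0.96) = 23.446 kPa.
Initial effective stress: σ'_0 = σ_v − u = 60.05 − 23.446 = 36.604 kPa.
Final effective stress: σ'_f = 36.604 + 108 = 144.6 kPa.
σ'_f = 144.6 ≤ σ'_p = 210 kPa, so the clay remains overconsolidated and only the recompression index applies:
S_c = C_r·H/(1+e₀)·log₁₀(σ'_f/σ'_0) = 0.083×3.5/1.84×log₁₀(144.6/36.604)
    = 0.15788 × 0.59664 = 0.0942 m

S_c ≈ 94.2 mm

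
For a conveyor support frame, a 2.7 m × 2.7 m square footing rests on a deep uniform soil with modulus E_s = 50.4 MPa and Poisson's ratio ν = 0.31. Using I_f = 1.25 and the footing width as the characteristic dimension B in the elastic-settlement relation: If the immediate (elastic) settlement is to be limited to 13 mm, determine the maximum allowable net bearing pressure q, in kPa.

q ≈ 215 kPa

E_s = 50.4 MPa = 50400 kPa.
S_e = q·B·(1−ν²)/E_s · I_f  ⇒  q = S_e·E_s / (B·(1−ν²)·I_f).
q = 0.013 × 50400 / (2.7 × 0.9039 × 1.25) = 214.8 kPa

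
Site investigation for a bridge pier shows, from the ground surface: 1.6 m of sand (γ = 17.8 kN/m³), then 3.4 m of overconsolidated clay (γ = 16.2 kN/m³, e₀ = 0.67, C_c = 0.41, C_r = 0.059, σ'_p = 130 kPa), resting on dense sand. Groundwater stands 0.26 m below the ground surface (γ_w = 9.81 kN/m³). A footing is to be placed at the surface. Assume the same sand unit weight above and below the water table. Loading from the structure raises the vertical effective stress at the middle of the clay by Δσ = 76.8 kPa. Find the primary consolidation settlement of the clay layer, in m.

Mid-depth of clay below the ground surface: z = 1.6 + 3.4/2 = 3.3 m.
Total vertical stress at mid-clay: σ_v = 17.8×1.6 + 16.2×1.7 = 56.02 kPa.
Pore pressure: u = 9.81×(3.3 − 0.26) = 29.822 kPa.
Initial effective stress: σ'_0 = σ_v − u = 56.02 − 29.822 = 26.198 kPa.
Final effective stress: σ'_f = 26.198 + 76.8 = 103 kPa.
σ'_f = 103 ≤ σ'_p = 130 kPa, so the clay remains overconsolidated and only the recompression index applies:
S_c = C_r·H/(1+e₀)·log₁₀(σ'_f/σ'_0) = 0.059×3.4/1.67×log₁₀(103/26.198)
    = 0.12012 × 0.59457 = 0.07142 m

S_c ≈ 0.0714 m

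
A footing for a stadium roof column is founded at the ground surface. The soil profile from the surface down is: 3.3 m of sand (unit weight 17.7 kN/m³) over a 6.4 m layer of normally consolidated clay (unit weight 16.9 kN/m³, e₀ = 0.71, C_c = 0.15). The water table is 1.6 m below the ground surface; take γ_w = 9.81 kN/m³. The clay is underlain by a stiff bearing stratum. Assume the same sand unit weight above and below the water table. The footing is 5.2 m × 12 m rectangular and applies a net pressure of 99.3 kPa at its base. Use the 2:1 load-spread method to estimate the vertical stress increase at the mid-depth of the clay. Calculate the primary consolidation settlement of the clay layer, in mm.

S_c ≈ 89.6 mm

Mid-depth of clay below the ground surface: z = 3.3 + 6.4/2 = 6.5 m.
Total vertical stress at mid-clay: σ_v = 17.7×3.3 + 16.9×3.2 = 112.49 kPa.
Pore pressure: u = 9.81×(6.5 − 1.6) = 48.069 kPa.
Initial effective stress: σ'_0 = σ_v − u = 112.49 − 48.069 = 64.421 kPa.
Stress increase at mid-clay by the 2:1 spreading method:
Δσ = qBL/((B+z)(L+z)) = 99.3×5.2×12/((5.2+6.5)(12+6.5)) = 28.627 kPa
Final effective stress: σ'_f = σ'_0 + Δσ = 64.421 + 28.627 = 93.048 kPa.
Normally consolidated clay, so the full stress increment lies on the virgin compression line:
S_c = C_c·H/(1+e₀)·log₁₀(σ'_f/σ'_0) = 0.15×6.4/(1+0.71)×log₁₀(93.048/64.421)
    = 0.5614 × 0.15968 = 0.08964 m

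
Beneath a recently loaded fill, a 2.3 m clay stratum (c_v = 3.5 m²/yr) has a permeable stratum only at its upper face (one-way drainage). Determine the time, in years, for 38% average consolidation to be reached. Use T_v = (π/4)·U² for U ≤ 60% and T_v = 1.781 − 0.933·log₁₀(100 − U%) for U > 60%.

Drainage path length: H_d = H = 2.3 m (single drainage).
U ≤ 60%: T_v = (π/4)·U² = (π/4)×0.38² = 0.11341.
t = T_v·H_d²/c_v = 0.11341×2.3²/3.5 = 0.1714 years.

t ≈ 0.171 years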